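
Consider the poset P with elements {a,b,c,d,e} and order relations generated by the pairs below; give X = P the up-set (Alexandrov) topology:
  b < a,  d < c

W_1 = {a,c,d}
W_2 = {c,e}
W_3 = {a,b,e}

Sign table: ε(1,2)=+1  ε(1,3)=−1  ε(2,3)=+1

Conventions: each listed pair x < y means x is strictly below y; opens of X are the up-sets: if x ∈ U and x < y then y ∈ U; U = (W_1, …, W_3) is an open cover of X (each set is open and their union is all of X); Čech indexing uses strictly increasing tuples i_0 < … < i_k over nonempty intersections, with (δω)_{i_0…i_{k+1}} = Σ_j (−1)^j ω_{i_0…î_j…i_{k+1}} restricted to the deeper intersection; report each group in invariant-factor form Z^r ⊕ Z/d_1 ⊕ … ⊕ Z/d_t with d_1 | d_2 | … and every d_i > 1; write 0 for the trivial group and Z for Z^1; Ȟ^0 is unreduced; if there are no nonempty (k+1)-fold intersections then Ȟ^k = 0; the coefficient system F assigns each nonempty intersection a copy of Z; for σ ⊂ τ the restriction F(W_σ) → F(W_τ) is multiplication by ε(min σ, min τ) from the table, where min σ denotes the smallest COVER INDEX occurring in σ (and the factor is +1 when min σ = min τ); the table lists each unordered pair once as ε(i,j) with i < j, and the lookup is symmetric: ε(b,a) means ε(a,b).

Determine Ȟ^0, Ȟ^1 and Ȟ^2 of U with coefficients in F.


nonempty intersections:
  W12={c} W13={a} W23={e}
C dims 3,3; δ0: rk 3, SNF 1^2·2
Ȟ^0: (3−3)−0=0 ⇒ 0
Ȟ^1: (3−0)−3=0 plus torsion [2] ⇒ Z/2
Ȟ^2: (0−0)−0=0 ⇒ 0

Ȟ^0(U;F) ≅ 0, Ȟ^1(U;F) ≅ Z/2, Ȟ^2(U;F) ≅ 0


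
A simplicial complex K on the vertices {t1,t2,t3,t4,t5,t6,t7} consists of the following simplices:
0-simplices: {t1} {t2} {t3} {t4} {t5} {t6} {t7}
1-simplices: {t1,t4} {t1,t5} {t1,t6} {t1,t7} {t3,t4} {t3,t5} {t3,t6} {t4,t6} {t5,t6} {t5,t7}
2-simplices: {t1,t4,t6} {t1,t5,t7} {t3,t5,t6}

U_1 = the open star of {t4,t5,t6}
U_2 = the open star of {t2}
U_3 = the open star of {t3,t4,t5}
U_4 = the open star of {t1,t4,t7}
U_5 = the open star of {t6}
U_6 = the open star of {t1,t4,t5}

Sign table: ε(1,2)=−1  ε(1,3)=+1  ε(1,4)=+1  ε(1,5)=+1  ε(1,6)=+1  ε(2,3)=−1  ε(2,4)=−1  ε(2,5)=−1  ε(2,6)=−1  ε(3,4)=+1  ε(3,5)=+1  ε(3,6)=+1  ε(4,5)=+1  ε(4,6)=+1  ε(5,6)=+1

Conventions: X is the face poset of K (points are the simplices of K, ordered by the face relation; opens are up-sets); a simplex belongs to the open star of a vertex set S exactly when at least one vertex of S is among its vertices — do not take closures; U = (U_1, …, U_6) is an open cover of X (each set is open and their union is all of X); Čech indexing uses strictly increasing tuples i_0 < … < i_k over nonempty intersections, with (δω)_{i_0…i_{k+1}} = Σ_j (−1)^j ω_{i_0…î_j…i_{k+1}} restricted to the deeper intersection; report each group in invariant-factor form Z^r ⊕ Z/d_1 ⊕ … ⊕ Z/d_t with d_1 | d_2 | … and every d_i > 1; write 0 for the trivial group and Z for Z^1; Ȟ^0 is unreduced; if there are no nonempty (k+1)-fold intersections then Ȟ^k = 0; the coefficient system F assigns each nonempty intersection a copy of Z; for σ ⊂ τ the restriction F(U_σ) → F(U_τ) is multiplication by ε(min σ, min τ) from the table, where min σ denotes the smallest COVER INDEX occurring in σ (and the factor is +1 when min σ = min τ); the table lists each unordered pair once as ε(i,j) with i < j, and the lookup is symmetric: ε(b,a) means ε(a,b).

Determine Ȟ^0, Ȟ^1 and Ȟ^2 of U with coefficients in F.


nerve of the cover:
  U1={{t4},{t5},{t6},{t1,t4},{t1,t5},{t1,t6},{t3,t4},{t3,t5},{t3,t6},{t4,t6},{t5,t6},{t5,t7},{t1,t4,t6},{t1,t5,t7},{t3,t5,t6}} U2={{t2}} U3={{t3},{t4},{t5},{t1,t4},{t1,t5},{t3,t4},{t3,t5},{t3,t6},{t4,t6},{t5,t6},{t5,t7},{t1,t4,t6},{t1,t5,t7},{t3,t5,t6}} U4={{t1},{t4},{t7},{t1,t4},{t1,t5},{t1,t6},{t1,t7},{t3,t4},{t4,t6},{t5,t7},{t1,t4,t6},{t1,t5,t7}} U5={{t6},{t1,t6},{t3,t6},{t4,t6},{t5,t6},{t1,t4,t6},{t3,t5,t6}} U6={{t1},{t4},{t5},{t1,t4},{t1,t5},{t1,t6},{t1,t7},{t3,t4},{t3,t5},{t4,t6},{t5,t6},{t5,t7},{t1,t4,t6},{t1,t5,t7},{t3,t5,t6}}
  U13={{t4},{t5},{t1,t4},{t1,t5},{t3,t4},{t3,t5},{t3,t6},{t4,t6},{t5,t6},{t5,t7},{t1,t4,t6},{t1,t5,t7},{t3,t5,t6}} U14={{t4},{t1,t4},{t1,t5},{t1,t6},{t3,t4},{t4,t6},{t5,t7},{t1,t4,t6},{t1,t5,t7}} U15={{t6},{t1,t6},{t3,t6},{t4,t6},{t5,t6},{t1,t4,t6},{t3,t5,t6}} U16={{t4},{t5},{t1,t4},{t1,t5},{t1,t6},{t3,t4},{t3,t5},{t4,t6},{t5,t6},{t5,t7},{t1,t4,t6},{t1,t5,t7},{t3,t5,t6}} U34={{t4},{t1,t4},{t1,t5},{t3,t4},{t4,t6},{t5,t7},{t1,t4,t6},{t1,t5,t7}} U35={{t3,t6},{t4,t6},{t5,t6},{t1,t4,t6},{t3,t5,t6}} U36={{t4},{t5},{t1,t4},{t1,t5},{t3,t4},{t3,t5},{t4,t6},{t5,t6},{t5,t7},{t1,t4,t6},{t1,t5,t7},{t3,t5,t6}} U45={{t1,t6},{t4,t6},{t1,t4,t6}} U46={{t1},{t4},{t1,t4},{t1,t5},{t1,t6},{t1,t7},{t3,t4},{t4,t6},{t5,t7},{t1,t4,t6},{t1,t5,t7}} U56={{t1,t6},{t4,t6},{t5,t6},{t1,t4,t6},{t3,t5,t6}}
  U134={{t4},{t1,t4},{t1,t5},{t3,t4},{t4,t6},{t5,t7},{t1,t4,t6},{t1,t5,t7}} U135={{t3,t6},{t4,t6},{t5,t6},{t1,t4,t6},{t3,t5,t6}} U136={{t4},{t5},{t1,t4},{t1,t5},{t3,t4},{t3,t5},{t4,t6},{t5,t6},{t5,t7},{t1,t4,t6},{t1,t5,t7},{t3,t5,t6}} U145={{t1,t6},{t4,t6},{t1,t4,t6}} U146={{t4},{t1,t4},{t1,t5},{t1,t6},{t3,t4},{t4,t6},{t5,t7},{t1,t4,t6},{t1,t5,t7}} U156={{t1,t6},{t4,t6},{t5,t6},{t1,t4,t6},{t3,t5,t6}} U345={{t4,t6},{t1,t4,t6}} U346={{t4},{t1,t4},{t1,t5},{t3,t4},{t4,t6},{t5,t7},{t1,t4,t6},{t1,t5,t7}} U356={{t4,t6},{t5,t6},{t1,t4,t6},{t3,t5,t6}} U456={{t1,t6},{t4,t6},{t1,t4,t6}}
  U1345={{t4,t6},{t1,t4,t6}} U1346={{t4},{t1,t4},{t1,t5},{t3,t4},{t4,t6},{t5,t7},{t1,t4,t6},{t1,t5,t7}} U1356={{t4,t6},{t5,t6},{t1,t4,t6},{t3,t5,t6}} U1456={{t1,t6},{t4,t6},{t1,t4,t6}} U3456={{t4,t6},{t1,t4,t6}}
  U13456={{t4,t6},{t1,t4,t6}}
C dims 6,10,10,5; δ0: rk 4, SNF 1^4; δ1: rk 6, SNF 1^6; δ2: rk 4, SNF 1^4
Ȟ^0 = (6 − 4) − 0 = 2, so Ȟ^0 ≅ Z^2
Ȟ^1 = (10 − 6) − 4 = 0, so Ȟ^1 ≅ 0
Ȟ^2 = (10 − 4) − 6 = 0, so Ȟ^2 ≅ 0

Ȟ^0 = Z^2,  Ȟ^1 = 0,  Ȟ^2 = 0


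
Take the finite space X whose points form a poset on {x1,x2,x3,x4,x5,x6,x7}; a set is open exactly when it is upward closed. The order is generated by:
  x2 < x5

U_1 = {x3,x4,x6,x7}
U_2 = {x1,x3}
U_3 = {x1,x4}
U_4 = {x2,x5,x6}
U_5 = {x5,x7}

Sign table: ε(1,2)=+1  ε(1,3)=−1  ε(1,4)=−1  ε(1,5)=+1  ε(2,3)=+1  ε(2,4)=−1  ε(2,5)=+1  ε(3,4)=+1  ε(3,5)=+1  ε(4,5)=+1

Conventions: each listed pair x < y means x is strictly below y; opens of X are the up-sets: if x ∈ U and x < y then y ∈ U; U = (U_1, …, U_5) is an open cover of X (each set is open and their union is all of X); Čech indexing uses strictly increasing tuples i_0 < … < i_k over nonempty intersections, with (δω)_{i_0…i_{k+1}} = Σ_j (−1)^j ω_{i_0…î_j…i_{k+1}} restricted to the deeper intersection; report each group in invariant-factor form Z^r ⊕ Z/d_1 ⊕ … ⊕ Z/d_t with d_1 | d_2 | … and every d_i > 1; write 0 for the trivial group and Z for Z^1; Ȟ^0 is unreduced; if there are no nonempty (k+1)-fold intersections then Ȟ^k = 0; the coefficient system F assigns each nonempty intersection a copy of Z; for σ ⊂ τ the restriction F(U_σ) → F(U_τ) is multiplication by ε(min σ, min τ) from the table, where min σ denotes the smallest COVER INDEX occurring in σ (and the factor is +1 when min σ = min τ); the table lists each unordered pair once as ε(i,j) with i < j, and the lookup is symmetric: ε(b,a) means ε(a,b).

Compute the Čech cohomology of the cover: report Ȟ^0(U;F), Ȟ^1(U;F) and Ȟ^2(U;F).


nerve of the cover:
  U12={x3} U13={x4} U14={x6} U15={x7} U23={x1} U45={x5}
C dims 5,6; δ0: rk 5, SNF 1^4·2
Ȟ^0 = (5 − 5) − 0 = 0, so Ȟ^0 ≅ 0
Ȟ^1 = (6 − 0) − 5 = 1 plus torsion [2], so Ȟ^1 ≅ Z ⊕ Z/2
Ȟ^2 = (0 − 0) − 0 = 0, so Ȟ^2 ≅ 0

Ȟ^0(U;F) ≅ 0, Ȟ^1(U;F) ≅ Z ⊕ Z/2 and Ȟ^2(U;F) ≅ 0


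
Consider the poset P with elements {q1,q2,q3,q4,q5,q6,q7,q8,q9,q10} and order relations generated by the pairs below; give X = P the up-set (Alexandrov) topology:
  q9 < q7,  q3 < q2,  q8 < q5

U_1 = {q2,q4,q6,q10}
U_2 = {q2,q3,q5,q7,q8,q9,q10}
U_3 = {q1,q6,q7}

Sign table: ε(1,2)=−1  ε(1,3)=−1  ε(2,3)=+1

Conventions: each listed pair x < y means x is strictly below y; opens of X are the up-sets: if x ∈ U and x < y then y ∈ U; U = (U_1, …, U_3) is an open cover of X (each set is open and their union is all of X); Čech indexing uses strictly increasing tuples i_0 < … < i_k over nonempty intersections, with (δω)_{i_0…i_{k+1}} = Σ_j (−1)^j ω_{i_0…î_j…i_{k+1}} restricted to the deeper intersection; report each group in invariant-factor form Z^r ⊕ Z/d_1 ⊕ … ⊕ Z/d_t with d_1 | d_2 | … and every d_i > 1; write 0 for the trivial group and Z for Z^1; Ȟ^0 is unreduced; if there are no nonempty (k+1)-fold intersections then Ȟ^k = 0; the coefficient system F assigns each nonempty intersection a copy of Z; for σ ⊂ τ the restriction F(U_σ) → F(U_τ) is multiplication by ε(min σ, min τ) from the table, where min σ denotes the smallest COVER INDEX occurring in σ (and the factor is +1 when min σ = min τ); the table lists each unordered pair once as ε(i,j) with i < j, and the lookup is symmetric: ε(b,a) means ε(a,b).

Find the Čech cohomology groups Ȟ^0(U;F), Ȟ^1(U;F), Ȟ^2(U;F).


nonempty overlaps:
  U12={q2,q10} U13={q6} U23={q7}
C dims 3,3; δ0: rk 2, SNF 1^2
degree 0: 3−2−0 = 1 → Ȟ^0 ≅ Z
degree 1: 3−0−2 = 1 → Ȟ^1 ≅ Z
degree 2: 0−0−0 = 0 → Ȟ^2 ≅ 0

Ȟ^0 = Z, Ȟ^1 = Z and Ȟ^2 = 0


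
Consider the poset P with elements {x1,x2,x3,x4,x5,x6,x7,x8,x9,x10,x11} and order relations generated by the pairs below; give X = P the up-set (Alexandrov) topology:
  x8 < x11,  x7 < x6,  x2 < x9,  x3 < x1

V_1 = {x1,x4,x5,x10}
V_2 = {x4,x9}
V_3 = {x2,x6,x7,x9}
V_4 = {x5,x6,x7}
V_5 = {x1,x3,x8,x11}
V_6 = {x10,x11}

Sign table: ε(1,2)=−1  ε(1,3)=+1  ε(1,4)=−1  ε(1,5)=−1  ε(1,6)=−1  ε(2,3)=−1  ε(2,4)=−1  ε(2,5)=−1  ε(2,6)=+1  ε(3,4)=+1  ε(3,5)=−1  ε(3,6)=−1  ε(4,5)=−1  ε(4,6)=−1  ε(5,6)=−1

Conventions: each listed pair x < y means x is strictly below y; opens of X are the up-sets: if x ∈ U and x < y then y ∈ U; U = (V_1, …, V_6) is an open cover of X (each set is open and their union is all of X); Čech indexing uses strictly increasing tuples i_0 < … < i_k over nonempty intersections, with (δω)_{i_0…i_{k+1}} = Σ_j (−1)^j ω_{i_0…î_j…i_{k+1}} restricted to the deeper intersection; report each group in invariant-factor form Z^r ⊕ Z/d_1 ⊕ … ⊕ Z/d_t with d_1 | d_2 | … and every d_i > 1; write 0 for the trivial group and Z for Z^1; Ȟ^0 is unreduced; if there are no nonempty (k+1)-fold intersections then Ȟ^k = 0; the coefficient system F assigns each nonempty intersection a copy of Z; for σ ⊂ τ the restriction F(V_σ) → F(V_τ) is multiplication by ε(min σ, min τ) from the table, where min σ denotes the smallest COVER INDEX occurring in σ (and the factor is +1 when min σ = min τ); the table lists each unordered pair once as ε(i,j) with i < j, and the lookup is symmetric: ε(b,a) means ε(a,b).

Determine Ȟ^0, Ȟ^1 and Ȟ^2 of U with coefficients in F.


nerve simplices:
  V12={x4} V14={x5} V15={x1} V16={x10} V23={x9} V34={x6,x7} V56={x11}
C dims 6,7; δ0: rk 6, SNF 1^5·2
degree 0: 6−6−0 = 0 → Ȟ^0 ≅ 0
degree 1: 7−0−6 = 1 plus torsion [2] → Ȟ^1 ≅ Z ⊕ Z/2
degree 2: 0−0−0 = 0 → Ȟ^2 ≅ 0

Ȟ^0(U;F) ≅ 0; Ȟ^1(U;F) ≅ Z ⊕ Z/2; Ȟ^2(U;F) ≅ 0


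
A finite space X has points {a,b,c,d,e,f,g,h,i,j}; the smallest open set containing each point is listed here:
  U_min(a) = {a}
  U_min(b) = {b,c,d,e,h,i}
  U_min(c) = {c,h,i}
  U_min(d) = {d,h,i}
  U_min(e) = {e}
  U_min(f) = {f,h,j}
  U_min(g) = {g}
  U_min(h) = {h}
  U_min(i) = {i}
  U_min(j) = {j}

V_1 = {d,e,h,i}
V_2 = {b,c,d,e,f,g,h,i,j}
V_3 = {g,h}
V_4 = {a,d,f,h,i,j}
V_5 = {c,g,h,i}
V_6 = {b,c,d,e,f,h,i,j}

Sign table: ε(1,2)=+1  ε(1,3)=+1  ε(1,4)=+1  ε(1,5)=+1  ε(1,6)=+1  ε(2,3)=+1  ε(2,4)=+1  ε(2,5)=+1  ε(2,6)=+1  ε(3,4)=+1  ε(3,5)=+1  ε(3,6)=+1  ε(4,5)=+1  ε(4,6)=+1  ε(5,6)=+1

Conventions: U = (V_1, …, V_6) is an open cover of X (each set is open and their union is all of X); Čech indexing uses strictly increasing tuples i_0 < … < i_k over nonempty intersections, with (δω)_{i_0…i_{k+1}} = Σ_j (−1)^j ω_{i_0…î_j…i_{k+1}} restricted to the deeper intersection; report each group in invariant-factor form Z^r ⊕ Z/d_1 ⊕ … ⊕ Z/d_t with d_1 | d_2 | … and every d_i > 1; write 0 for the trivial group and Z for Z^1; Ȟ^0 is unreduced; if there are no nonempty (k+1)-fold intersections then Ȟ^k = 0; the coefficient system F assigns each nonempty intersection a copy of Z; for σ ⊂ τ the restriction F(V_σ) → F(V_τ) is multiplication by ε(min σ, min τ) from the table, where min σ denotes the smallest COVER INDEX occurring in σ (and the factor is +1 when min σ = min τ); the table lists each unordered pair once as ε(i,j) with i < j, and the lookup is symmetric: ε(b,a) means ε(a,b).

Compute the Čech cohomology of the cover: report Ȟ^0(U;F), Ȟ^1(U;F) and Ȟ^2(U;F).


Ȟ^0 = Z, Ȟ^1 = 0, Ȟ^2 = 0

cover nerve:
  V12={d,e,h,i} V13={h} V14={d,h,i} V15={h,i} V16={d,e,h,i} V23={g,h} V24={d,f,h,i,j} V25={c,g,h,i} V26={b,c,d,e,f,h,i,j} V34={h} V35={g,h} V36={h} V45={h,i} V46={d,f,h,i,j} V56={c,h,i}
  V123={h} V124={d,h,i} V125={h,i} V126={d,e,h,i} V134={h} V135={h} V136={h} V145={h,i} V146={d,h,i} V156={h,i} V234={h} V235={g,h} V236={h} V245={h,i} V246={d,f,h,i,j} V256={c,h,i} V345={h} V346={h} V356={h} V456={h,i}
  V1234={h} V1235={h} V1236={h} V1245={h,i} V1246={d,h,i} V1256={h,i} V1345={h} V1346={h} V1356={h} V1456={h,i} V2345={h} V2346={h} V2356={h} V2456={h,i} V3456={h}
  V12345={h} V12346={h} V12356={h} V12456={h,i} V13456={h} V23456={h}
  V123456={h}
C dims 6,15,20,15; δ0: rk 5, SNF 1^5; δ1: rk 10, SNF 1^10; δ2: rk 10, SNF 1^10
Ȟ^0: (6−5)−0=1 ⇒ Z
Ȟ^1: (15−10)−5=0 ⇒ 0
Ȟ^2: (20−10)−10=0 ⇒ 0


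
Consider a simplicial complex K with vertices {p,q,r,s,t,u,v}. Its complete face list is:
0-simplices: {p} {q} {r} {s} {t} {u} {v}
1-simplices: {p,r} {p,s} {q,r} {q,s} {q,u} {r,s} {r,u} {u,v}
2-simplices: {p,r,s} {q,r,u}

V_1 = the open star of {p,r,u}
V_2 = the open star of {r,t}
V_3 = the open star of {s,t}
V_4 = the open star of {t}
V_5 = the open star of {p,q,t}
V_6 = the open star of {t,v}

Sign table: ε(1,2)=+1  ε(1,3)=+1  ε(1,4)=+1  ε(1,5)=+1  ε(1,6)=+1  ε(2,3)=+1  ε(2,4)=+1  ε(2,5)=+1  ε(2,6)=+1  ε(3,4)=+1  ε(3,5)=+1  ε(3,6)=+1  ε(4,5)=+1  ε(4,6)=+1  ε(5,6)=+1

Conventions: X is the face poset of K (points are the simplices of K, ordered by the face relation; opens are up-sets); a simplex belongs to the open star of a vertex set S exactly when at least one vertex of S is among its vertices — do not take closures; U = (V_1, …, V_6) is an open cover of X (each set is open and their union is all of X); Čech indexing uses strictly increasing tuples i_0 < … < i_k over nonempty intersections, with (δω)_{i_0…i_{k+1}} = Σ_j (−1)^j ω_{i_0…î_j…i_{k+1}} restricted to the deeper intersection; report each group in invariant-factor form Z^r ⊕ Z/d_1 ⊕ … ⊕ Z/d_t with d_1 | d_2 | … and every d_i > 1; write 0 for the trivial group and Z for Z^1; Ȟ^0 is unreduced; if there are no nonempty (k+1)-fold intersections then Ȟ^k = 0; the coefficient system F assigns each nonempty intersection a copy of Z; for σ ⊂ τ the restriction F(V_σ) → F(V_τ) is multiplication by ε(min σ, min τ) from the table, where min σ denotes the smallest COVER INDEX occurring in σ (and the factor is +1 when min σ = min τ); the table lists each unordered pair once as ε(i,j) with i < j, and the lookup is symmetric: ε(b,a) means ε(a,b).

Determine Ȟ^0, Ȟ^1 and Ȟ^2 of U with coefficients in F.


cover nerve:
  V1={{p},{r},{u},{p,r},{p,s},{q,r},{q,u},{r,s},{r,u},{u,v},{p,r,s},{q,r,u}} V2={{r},{t},{p,r},{q,r},{r,s},{r,u},{p,r,s},{q,r,u}} V3={{s},{t},{p,s},{q,s},{r,s},{p,r,s}} V4={{t}} V5={{p},{q},{t},{p,r},{p,s},{q,r},{q,s},{q,u},{p,r,s},{q,r,u}} V6={{t},{v},{u,v}}
  V12={{r},{p,r},{q,r},{r,s},{r,u},{p,r,s},{q,r,u}} V13={{p,s},{r,s},{p,r,s}} V15={{p},{p,r},{p,s},{q,r},{q,u},{p,r,s},{q,r,u}} V16={{u,v}} V23={{t},{r,s},{p,r,s}} V24={{t}} V25={{t},{p,r},{q,r},{p,r,s},{q,r,u}} V26={{t}} V34={{t}} V35={{t},{p,s},{q,s},{p,r,s}} V36={{t}} V45={{t}} V46={{t}} V56={{t}}
  V123={{r,s},{p,r,s}} V125={{p,r},{q,r},{p,r,s},{q,r,u}} V135={{p,s},{p,r,s}} V234={{t}} V235={{t},{p,r,s}} V236={{t}} V245={{t}} V246={{t}} V256={{t}} V345={{t}} V346={{t}} V356={{t}} V456={{t}}
  V1235={{p,r,s}} V2345={{t}} V2346={{t}} V2356={{t}} V2456={{t}} V3456={{t}}
  V23456={{t}}
C dims 6,14,13,6; δ0: rk 5, SNF 1^5; δ1: rk 8, SNF 1^8; δ2: rk 5, SNF 1^5
Ȟ^0: (6−5)−0=1 ⇒ Z
Ȟ^1: (14−8)−5=1 ⇒ Z
Ȟ^2: (13−5)−8=0 ⇒ 0

Ȟ^0 ≅ Z; Ȟ^1 ≅ Z; Ȟ^2 ≅ 0


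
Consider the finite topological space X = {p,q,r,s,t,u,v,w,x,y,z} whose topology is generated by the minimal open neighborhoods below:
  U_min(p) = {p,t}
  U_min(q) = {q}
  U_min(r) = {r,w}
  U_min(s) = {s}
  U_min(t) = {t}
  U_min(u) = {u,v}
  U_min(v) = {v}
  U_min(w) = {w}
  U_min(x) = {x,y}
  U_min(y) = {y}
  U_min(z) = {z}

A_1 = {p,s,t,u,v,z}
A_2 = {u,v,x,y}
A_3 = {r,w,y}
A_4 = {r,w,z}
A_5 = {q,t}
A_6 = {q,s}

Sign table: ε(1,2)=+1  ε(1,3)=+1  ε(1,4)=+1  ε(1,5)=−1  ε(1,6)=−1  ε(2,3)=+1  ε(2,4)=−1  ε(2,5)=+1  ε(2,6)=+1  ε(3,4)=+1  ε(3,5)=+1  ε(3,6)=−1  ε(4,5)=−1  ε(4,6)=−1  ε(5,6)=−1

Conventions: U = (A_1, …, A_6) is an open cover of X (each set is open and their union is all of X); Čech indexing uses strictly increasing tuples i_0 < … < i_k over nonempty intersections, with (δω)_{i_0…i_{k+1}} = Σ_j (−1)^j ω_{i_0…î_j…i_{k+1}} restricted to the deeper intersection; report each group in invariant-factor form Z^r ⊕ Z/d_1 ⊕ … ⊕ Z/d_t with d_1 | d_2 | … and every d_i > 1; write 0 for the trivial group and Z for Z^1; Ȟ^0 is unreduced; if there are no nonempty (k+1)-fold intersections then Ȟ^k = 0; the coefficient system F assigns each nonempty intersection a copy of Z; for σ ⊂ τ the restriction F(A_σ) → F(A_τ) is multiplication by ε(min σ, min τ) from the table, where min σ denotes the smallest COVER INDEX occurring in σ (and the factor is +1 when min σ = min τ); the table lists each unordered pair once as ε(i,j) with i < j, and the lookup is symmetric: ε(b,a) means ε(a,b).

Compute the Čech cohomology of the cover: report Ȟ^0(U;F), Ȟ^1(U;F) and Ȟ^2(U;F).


Ȟ^0 = 0; Ȟ^1 = Z ⊕ Z/2; Ȟ^2 = 0

nonempty intersections:
  A12={u,v} A14={z} A15={t} A16={s} A23={y} A34={r,w} A56={q}
C dims 6,7; δ0: rk 6, SNF 1^5·2
Ȟ^0: (6−6)−0=0 ⇒ 0
Ȟ^1: (7−0)−6=1 plus torsion [2] ⇒ Z ⊕ Z/2
Ȟ^2: (0−0)−0=0 ⇒ 0


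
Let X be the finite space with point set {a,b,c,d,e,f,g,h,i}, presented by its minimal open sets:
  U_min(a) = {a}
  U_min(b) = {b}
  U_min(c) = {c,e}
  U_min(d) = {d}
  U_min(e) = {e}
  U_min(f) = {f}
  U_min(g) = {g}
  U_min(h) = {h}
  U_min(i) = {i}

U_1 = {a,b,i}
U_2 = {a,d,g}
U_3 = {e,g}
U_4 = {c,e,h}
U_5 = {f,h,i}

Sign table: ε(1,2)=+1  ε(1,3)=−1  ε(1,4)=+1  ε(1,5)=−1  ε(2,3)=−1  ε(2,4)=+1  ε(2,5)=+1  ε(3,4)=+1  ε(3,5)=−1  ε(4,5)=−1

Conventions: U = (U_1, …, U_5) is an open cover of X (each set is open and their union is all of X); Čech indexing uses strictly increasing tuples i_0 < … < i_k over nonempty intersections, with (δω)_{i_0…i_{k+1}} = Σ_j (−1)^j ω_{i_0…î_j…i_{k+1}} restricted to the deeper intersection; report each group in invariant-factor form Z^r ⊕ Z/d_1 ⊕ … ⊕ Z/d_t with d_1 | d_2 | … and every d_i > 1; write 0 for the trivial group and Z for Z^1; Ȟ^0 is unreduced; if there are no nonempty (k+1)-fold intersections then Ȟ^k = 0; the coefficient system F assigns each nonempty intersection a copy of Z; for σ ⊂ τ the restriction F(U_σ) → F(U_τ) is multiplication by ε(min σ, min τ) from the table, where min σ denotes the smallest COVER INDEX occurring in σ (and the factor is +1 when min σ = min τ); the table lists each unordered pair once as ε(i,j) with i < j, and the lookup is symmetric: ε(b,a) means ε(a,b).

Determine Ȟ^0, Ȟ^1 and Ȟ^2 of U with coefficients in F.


intersection data:
  U12={a} U15={i} U23={g} U34={e} U45={h}
C dims 5,5; δ0: rk 5, SNF 1^4·2
Ȟ^0 = (5 − 5) − 0 = 0, so Ȟ^0 ≅ 0
Ȟ^1 = (5 − 0) − 5 = 0 plus torsion [2], so Ȟ^1 ≅ Z/2
Ȟ^2 = (0 − 0) − 0 = 0, so Ȟ^2 ≅ 0

Ȟ^0(U;F) ≅ 0; Ȟ^1(U;F) ≅ Z/2; Ȟ^2(U;F) ≅ 0


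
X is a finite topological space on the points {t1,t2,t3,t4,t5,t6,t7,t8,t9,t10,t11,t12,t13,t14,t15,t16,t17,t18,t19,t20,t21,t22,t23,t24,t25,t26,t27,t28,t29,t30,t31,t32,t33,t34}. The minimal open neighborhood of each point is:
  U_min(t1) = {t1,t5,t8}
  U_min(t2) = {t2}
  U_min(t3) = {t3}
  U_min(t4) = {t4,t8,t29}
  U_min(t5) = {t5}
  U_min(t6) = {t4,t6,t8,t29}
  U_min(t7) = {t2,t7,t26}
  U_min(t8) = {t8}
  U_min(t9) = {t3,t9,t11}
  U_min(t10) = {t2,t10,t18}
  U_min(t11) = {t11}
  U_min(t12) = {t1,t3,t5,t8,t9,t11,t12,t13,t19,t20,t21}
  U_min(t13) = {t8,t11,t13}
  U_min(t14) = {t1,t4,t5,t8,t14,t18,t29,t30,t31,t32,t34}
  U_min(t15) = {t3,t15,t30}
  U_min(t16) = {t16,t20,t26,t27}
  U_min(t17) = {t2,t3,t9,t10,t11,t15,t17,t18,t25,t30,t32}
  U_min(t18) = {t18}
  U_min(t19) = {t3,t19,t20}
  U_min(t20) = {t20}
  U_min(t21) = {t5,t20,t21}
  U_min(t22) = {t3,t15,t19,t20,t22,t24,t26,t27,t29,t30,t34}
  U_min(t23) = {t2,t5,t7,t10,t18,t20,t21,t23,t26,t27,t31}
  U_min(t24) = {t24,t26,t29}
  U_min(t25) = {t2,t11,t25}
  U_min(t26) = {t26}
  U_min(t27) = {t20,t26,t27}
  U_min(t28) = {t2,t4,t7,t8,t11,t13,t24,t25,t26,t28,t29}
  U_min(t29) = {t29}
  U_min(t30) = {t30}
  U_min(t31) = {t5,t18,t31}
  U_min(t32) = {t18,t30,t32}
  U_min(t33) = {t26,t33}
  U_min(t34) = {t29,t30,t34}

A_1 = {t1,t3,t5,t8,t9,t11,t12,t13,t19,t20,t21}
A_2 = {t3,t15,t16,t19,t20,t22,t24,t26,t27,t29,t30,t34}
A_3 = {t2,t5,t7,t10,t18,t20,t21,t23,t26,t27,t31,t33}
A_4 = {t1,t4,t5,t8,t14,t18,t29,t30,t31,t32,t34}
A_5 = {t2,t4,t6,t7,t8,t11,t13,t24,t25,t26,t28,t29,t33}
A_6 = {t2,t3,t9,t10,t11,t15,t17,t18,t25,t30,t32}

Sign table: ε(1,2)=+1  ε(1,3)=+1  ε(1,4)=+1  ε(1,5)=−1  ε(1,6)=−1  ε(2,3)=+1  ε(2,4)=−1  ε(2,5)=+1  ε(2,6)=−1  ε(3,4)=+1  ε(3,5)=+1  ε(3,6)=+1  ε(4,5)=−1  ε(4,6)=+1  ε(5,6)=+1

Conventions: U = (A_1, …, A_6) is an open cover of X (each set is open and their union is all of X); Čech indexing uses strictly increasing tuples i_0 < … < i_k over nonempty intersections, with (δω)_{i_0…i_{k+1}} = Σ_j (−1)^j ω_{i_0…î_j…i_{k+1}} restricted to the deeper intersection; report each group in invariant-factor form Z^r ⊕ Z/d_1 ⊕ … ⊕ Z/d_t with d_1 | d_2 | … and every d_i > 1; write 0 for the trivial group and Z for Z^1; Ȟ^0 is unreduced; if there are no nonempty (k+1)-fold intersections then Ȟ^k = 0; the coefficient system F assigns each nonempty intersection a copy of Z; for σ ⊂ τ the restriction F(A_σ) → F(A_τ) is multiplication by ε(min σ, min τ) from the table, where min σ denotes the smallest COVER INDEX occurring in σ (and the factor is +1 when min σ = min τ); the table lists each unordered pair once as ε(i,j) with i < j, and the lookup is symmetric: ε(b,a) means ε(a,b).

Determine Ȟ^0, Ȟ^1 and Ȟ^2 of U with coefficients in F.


Ȟ^0 = 0; Ȟ^1 = Z/2; Ȟ^2 = Z

intersection data:
  A12={t3,t19,t20} A13={t5,t20,t21} A14={t1,t5,t8} A15={t8,t11,t13} A16={t3,t9,t11} A23={t20,t26,t27} A24={t29,t30,t34} A25={t24,t26,t29} A26={t3,t15,t30} A34={t5,t18,t31} A35={t2,t7,t26,t33} A36={t2,t10,t18} A45={t4,t8,t29} A46={t18,t30,t32} A56={t2,t11,t25}
  A123={t20} A126={t3} A134={t5} A145={t8} A156={t11} A235={t26} A245={t29} A246={t30} A346={t18} A356={t2}
C dims 6,15,10; δ0: rk 6, SNF 1^5·2; δ1: rk 9, SNF 1^9
Ȟ^0 = (6 − 6) − 0 = 0, so Ȟ^0 ≅ 0
Ȟ^1 = (15 − 9) − 6 = 0 plus torsion [2], so Ȟ^1 ≅ Z/2
Ȟ^2 = (10 − 0) − 9 = 1, so Ȟ^2 ≅ Z


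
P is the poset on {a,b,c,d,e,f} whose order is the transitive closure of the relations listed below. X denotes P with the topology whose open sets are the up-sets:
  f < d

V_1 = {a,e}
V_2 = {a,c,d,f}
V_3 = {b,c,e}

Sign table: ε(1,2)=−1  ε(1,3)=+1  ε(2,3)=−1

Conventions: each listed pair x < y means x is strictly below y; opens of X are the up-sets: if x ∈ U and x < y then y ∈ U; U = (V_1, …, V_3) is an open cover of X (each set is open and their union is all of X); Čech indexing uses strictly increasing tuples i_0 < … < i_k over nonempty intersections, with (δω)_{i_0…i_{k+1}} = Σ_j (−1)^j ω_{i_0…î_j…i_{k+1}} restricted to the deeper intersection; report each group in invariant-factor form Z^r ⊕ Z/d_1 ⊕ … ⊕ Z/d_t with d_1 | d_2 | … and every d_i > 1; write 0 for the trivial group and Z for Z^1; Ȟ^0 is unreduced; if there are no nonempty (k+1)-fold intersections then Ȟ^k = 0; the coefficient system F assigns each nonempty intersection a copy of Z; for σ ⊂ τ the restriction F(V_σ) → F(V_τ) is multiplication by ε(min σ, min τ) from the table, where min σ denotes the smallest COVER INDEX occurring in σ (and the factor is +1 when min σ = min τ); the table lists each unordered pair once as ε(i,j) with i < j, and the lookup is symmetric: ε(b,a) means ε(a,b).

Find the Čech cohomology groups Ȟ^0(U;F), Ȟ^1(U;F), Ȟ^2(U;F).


Ȟ^0 = Z,  Ȟ^1 = Z,  Ȟ^2 = 0

nonempty overlaps:
  V12={a} V13={e} V23={c}
C dims 3,3; δ0: rk 2, SNF 1^2
degree 0: 3−2−0 = 1 → Ȟ^0 ≅ Z
degree 1: 3−0−2 = 1 → Ȟ^1 ≅ Z
degree 2: 0−0−0 = 0 → Ȟ^2 ≅ 0


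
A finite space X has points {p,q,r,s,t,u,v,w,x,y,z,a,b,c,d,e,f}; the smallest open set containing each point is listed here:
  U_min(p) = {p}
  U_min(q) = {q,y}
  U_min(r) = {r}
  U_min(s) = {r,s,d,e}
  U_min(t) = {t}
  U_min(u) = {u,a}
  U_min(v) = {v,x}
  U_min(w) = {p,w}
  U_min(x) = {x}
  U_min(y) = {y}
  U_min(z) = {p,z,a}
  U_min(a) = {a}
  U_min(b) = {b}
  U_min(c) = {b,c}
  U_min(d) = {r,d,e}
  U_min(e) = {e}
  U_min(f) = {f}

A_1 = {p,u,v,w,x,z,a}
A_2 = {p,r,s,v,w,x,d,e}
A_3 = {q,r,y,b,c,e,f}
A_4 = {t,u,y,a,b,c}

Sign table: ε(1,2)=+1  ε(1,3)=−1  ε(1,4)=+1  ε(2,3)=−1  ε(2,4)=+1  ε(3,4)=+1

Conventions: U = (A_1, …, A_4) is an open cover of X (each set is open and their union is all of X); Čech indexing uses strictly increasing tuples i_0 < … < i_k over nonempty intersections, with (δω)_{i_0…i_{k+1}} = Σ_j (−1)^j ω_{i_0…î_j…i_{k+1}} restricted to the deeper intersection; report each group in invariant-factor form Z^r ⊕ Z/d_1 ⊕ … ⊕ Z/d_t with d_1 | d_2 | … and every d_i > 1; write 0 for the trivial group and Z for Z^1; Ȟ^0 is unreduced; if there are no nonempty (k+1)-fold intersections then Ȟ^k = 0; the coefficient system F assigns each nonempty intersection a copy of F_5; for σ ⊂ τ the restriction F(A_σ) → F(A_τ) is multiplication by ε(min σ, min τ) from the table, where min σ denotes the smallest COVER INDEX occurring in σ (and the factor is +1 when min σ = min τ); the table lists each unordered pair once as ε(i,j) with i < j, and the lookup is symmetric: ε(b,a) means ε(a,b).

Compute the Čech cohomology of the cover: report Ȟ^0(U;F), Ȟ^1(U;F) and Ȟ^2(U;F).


nerve of the cover:
  A12={p,v,w,x} A14={u,a} A23={r,e} A34={y,b,c}
C dims 4,4; δ0: rk_F5 4
Ȟ^0 = (4 − 4) − 0 = 0, so Ȟ^0 ≅ 0
Ȟ^1 = (4 − 0) − 4 = 0, so Ȟ^1 ≅ 0
Ȟ^2 = (0 − 0) − 0 = 0, so Ȟ^2 ≅ 0

Ȟ^0 ≅ 0; Ȟ^1 ≅ 0; Ȟ^2 ≅ 0


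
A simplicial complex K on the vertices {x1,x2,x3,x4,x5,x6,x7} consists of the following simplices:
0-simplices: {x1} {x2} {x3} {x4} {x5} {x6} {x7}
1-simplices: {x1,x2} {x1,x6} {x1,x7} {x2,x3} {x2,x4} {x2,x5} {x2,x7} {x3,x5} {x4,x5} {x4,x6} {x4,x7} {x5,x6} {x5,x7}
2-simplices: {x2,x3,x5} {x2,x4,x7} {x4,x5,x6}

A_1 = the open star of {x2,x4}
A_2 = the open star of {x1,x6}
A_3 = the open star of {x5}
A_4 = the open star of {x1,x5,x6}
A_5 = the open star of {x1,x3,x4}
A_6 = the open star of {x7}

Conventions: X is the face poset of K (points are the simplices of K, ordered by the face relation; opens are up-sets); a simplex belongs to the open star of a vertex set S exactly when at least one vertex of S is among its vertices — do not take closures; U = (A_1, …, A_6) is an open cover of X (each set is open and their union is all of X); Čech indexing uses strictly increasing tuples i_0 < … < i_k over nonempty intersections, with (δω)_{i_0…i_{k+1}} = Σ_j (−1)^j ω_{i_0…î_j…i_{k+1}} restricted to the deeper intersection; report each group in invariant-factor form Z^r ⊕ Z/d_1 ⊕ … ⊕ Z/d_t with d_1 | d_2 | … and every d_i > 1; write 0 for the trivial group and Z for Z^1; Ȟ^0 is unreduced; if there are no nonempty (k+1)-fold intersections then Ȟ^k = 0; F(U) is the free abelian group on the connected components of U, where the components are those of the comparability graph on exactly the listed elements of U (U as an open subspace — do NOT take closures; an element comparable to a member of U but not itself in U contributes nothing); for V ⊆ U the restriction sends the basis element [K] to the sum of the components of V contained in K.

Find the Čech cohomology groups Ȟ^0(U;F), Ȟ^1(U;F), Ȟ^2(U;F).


Ȟ^0 ≅ Z; Ȟ^1 ≅ Z^4; Ȟ^2 ≅ 0

nonempty intersections:
  A1={{x2},{x4},{x1,x2},{x2,x3},{x2,x4},{x2,x5},{x2,x7},{x4,x5},{x4,x6},{x4,x7},{x2,x3,x5},{x2,x4,x7},{x4,x5,x6}} A2={{x1},{x6},{x1,x2},{x1,x6},{x1,x7},{x4,x6},{x5,x6},{x4,x5,x6}} A3={{x5},{x2,x5},{x3,x5},{x4,x5},{x5,x6},{x5,x7},{x2,x3,x5},{x4,x5,x6}} A4={{x1},{x5},{x6},{x1,x2},{x1,x6},{x1,x7},{x2,x5},{x3,x5},{x4,x5},{x4,x6},{x5,x6},{x5,x7},{x2,x3,x5},{x4,x5,x6}} A5={{x1},{x3},{x4},{x1,x2},{x1,x6},{x1,x7},{x2,x3},{x2,x4},{x3,x5},{x4,x5},{x4,x6},{x4,x7},{x2,x3,x5},{x2,x4,x7},{x4,x5,x6}} A6={{x7},{x1,x7},{x2,x7},{x4,x7},{x5,x7},{x2,x4,x7}}
  A12={{x1,x2},{x4,x6},{x4,x5,x6}} A13={{x2,x5},{x4,x5},{x2,x3,x5},{x4,x5,x6}} A14={{x1,x2},{x2,x5},{x4,x5},{x4,x6},{x2,x3,x5},{x4,x5,x6}} A15={{x4},{x1,x2},{x2,x3},{x2,x4},{x4,x5},{x4,x6},{x4,x7},{x2,x3,x5},{x2,x4,x7},{x4,x5,x6}} A16={{x2,x7},{x4,x7},{x2,x4,x7}} A23={{x5,x6},{x4,x5,x6}} A24={{x1},{x6},{x1,x2},{x1,x6},{x1,x7},{x4,x6},{x5,x6},{x4,x5,x6}} A25={{x1},{x1,x2},{x1,x6},{x1,x7},{x4,x6},{x4,x5,x6}} A26={{x1,x7}} A34={{x5},{x2,x5},{x3,x5},{x4,x5},{x5,x6},{x5,x7},{x2,x3,x5},{x4,x5,x6}} A35={{x3,x5},{x4,x5},{x2,x3,x5},{x4,x5,x6}} A36={{x5,x7}} A45={{x1},{x1,x2},{x1,x6},{x1,x7},{x3,x5},{x4,x5},{x4,x6},{x2,x3,x5},{x4,x5,x6}} A46={{x1,x7},{x5,x7}} A56={{x1,x7},{x4,x7},{x2,x4,x7}}
  A123={{x4,x5,x6}} A124={{x1,x2},{x4,x6},{x4,x5,x6}} A125={{x1,x2},{x4,x6},{x4,x5,x6}} A134={{x2,x5},{x4,x5},{x2,x3,x5},{x4,x5,x6}} A135={{x4,x5},{x2,x3,x5},{x4,x5,x6}} A145={{x1,x2},{x4,x5},{x4,x6},{x2,x3,x5},{x4,x5,x6}} A156={{x4,x7},{x2,x4,x7}} A234={{x5,x6},{x4,x5,x6}} A235={{x4,x5,x6}} A245={{x1},{x1,x2},{x1,x6},{x1,x7},{x4,x6},{x4,x5,x6}} A246={{x1,x7}} A256={{x1,x7}} A345={{x3,x5},{x4,x5},{x2,x3,x5},{x4,x5,x6}} A346={{x5,x7}} A456={{x1,x7}}
  A1234={{x4,x5,x6}} A1235={{x4,x5,x6}} A1245={{x1,x2},{x4,x6},{x4,x5,x6}} A1345={{x4,x5},{x2,x3,x5},{x4,x5,x6}} A2345={{x4,x5,x6}} A2456={{x1,x7}}
  A12345={{x4,x5,x6}}
components per intersection:
  A1: {{x2},{x4},{x1,x2},{x2,x3},{x2,x4},{x2,x5},{x2,x7},{x4,x5},{x4,x6},{x4,x7},{x2,x3,x5},{x2,x4,x7},{x4,x5,x6}}
  A2: {{x1},{x6},{x1,x2},{x1,x6},{x1,x7},{x4,x6},{x5,x6},{x4,x5,x6}}
  A3: {{x5},{x2,x5},{x3,x5},{x4,x5},{x5,x6},{x5,x7},{x2,x3,x5},{x4,x5,x6}}
  A4: {{x1},{x5},{x6},{x1,x2},{x1,x6},{x1,x7},{x2,x5},{x3,x5},{x4,x5},{x4,x6},{x5,x6},{x5,x7},{x2,x3,x5},{x4,x5,x6}}
  A5: {{x1},{x1,x2},{x1,x6},{x1,x7}} {{x3},{x2,x3},{x3,x5},{x2,x3,x5}} {{x4},{x2,x4},{x4,x5},{x4,x6},{x4,x7},{x2,x4,x7},{x4,x5,x6}}
  A6: {{x7},{x1,x7},{x2,x7},{x4,x7},{x5,x7},{x2,x4,x7}}
  A12: {{x1,x2}} {{x4,x6},{x4,x5,x6}}
  A13: {{x2,x5},{x2,x3,x5}} {{x4,x5},{x4,x5,x6}}
  A14: {{x1,x2}} {{x2,x5},{x2,x3,x5}} {{x4,x5},{x4,x6},{x4,x5,x6}}
  A15: {{x4},{x2,x4},{x4,x5},{x4,x6},{x4,x7},{x2,x4,x7},{x4,x5,x6}} {{x1,x2}} {{x2,x3},{x2,x3,x5}}
  A16: {{x2,x7},{x4,x7},{x2,x4,x7}}
  A23: {{x5,x6},{x4,x5,x6}}
  A24: {{x1},{x6},{x1,x2},{x1,x6},{x1,x7},{x4,x6},{x5,x6},{x4,x5,x6}}
  A25: {{x1},{x1,x2},{x1,x6},{x1,x7}} {{x4,x6},{x4,x5,x6}}
  A26: {{x1,x7}}
  A34: {{x5},{x2,x5},{x3,x5},{x4,x5},{x5,x6},{x5,x7},{x2,x3,x5},{x4,x5,x6}}
  A35: {{x3,x5},{x2,x3,x5}} {{x4,x5},{x4,x5,x6}}
  A36: {{x5,x7}}
  A45: {{x1},{x1,x2},{x1,x6},{x1,x7}} {{x3,x5},{x2,x3,x5}} {{x4,x5},{x4,x6},{x4,x5,x6}}
  A46: {{x1,x7}} {{x5,x7}}
  A56: {{x1,x7}} {{x4,x7},{x2,x4,x7}}
  A123: {{x4,x5,x6}}
  A124: {{x1,x2}} {{x4,x6},{x4,x5,x6}}
  A125: {{x1,x2}} {{x4,x6},{x4,x5,x6}}
  A134: {{x2,x5},{x2,x3,x5}} {{x4,x5},{x4,x5,x6}}
  A135: {{x4,x5},{x4,x5,x6}} {{x2,x3,x5}}
  A145: {{x1,x2}} {{x4,x5},{x4,x6},{x4,x5,x6}} {{x2,x3,x5}}
  A156: {{x4,x7},{x2,x4,x7}}
  A234: {{x5,x6},{x4,x5,x6}}
  A235: {{x4,x5,x6}}
  A245: {{x1},{x1,x2},{x1,x6},{x1,x7}} {{x4,x6},{x4,x5,x6}}
  A246: {{x1,x7}}
  A256: {{x1,x7}}
  A345: {{x3,x5},{x2,x3,x5}} {{x4,x5},{x4,x5,x6}}
  A346: {{x5,x7}}
  A456: {{x1,x7}}
  A1234: {{x4,x5,x6}}
  A1235: {{x4,x5,x6}}
  A1245: {{x1,x2}} {{x4,x6},{x4,x5,x6}}
  A1345: {{x4,x5},{x4,x5,x6}} {{x2,x3,x5}}
  A2345: {{x4,x5,x6}}
  A2456: {{x1,x7}}
  A12345: {{x4,x5,x6}}
C dims 8,27,23,8; δ0: rk 7, SNF 1^7; δ1: rk 16, SNF 1^16; δ2: rk 7, SNF 1^7
Ȟ^0: (8−7)−0=1 ⇒ Z
Ȟ^1: (27−16)−7=4 ⇒ Z^4
Ȟ^2: (23−7)−16=0 ⇒ 0


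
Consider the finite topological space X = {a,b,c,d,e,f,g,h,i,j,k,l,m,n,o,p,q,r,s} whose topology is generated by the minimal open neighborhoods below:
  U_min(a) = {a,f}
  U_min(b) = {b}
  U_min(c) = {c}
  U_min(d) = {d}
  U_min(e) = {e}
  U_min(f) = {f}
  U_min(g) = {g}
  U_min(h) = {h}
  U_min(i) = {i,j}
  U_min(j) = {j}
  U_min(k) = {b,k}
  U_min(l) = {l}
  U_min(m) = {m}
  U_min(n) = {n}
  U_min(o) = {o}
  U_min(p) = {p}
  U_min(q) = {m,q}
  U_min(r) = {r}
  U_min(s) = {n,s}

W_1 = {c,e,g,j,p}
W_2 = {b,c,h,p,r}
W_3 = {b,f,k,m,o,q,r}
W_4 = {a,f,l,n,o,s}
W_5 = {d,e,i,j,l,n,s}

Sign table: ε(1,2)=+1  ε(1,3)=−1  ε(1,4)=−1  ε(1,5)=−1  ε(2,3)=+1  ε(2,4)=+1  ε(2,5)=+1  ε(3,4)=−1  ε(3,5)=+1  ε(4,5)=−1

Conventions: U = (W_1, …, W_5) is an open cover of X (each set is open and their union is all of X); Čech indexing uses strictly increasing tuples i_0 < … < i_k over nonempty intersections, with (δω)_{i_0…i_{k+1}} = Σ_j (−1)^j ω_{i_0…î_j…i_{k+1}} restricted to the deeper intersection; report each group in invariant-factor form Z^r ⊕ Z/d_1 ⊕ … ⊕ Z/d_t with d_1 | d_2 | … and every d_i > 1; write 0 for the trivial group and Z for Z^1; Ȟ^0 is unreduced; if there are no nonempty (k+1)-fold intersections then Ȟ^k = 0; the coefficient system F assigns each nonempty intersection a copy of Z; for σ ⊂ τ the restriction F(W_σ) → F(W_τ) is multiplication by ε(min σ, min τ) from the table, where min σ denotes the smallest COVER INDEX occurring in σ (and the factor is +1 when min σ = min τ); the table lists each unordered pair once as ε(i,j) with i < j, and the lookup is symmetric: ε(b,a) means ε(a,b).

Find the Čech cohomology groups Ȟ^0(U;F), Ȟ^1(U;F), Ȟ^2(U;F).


Ȟ^0(U;F) ≅ 0; Ȟ^1(U;F) ≅ Z/2; Ȟ^2(U;F) ≅ 0

nonempty intersections:
  W12={c,p} W15={e,j} W23={b,r} W34={f,o} W45={l,n,s}
C dims 5,5; δ0: rk 5, SNF 1^4·2
Ȟ^0: (5−5)−0=0 ⇒ 0
Ȟ^1: (5−0)−5=0 plus torsion [2] ⇒ Z/2
Ȟ^2: (0−0)−0=0 ⇒ 0


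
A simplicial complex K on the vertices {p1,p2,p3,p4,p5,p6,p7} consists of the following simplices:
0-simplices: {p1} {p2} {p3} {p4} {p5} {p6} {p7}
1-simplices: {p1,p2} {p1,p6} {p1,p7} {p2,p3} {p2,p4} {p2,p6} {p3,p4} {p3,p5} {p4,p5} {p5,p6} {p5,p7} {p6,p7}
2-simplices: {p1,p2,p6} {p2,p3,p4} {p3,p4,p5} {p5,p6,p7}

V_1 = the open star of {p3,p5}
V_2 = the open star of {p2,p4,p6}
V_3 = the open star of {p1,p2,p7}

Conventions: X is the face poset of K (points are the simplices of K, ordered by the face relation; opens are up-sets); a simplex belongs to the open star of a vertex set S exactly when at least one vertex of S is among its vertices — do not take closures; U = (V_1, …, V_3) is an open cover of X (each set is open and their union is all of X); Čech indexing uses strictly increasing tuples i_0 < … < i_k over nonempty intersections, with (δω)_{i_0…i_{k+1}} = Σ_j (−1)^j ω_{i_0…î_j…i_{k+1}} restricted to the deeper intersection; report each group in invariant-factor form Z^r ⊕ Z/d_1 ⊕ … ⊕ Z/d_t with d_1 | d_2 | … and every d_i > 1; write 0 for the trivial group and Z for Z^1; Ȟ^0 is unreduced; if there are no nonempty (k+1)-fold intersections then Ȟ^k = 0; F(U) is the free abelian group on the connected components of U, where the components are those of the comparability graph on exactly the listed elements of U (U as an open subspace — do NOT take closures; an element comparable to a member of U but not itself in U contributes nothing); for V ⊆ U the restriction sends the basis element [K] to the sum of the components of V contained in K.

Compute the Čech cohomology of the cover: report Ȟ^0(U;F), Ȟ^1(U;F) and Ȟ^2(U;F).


nerve simplices:
  V1={{p3},{p5},{p2,p3},{p3,p4},{p3,p5},{p4,p5},{p5,p6},{p5,p7},{p2,p3,p4},{p3,p4,p5},{p5,p6,p7}} V2={{p2},{p4},{p6},{p1,p2},{p1,p6},{p2,p3},{p2,p4},{p2,p6},{p3,p4},{p4,p5},{p5,p6},{p6,p7},{p1,p2,p6},{p2,p3,p4},{p3,p4,p5},{p5,p6,p7}} V3={{p1},{p2},{p7},{p1,p2},{p1,p6},{p1,p7},{p2,p3},{p2,p4},{p2,p6},{p5,p7},{p6,p7},{p1,p2,p6},{p2,p3,p4},{p5,p6,p7}}
  V12={{p2,p3},{p3,p4},{p4,p5},{p5,p6},{p2,p3,p4},{p3,p4,p5},{p5,p6,p7}} V13={{p2,p3},{p5,p7},{p2,p3,p4},{p5,p6,p7}} V23={{p2},{p1,p2},{p1,p6},{p2,p3},{p2,p4},{p2,p6},{p6,p7},{p1,p2,p6},{p2,p3,p4},{p5,p6,p7}}
  V123={{p2,p3},{p2,p3,p4},{p5,p6,p7}}
components per intersection:
  V1: {{p3},{p5},{p2,p3},{p3,p4},{p3,p5},{p4,p5},{p5,p6},{p5,p7},{p2,p3,p4},{p3,p4,p5},{p5,p6,p7}}
  V2: {{p2},{p4},{p6},{p1,p2},{p1,p6},{p2,p3},{p2,p4},{p2,p6},{p3,p4},{p4,p5},{p5,p6},{p6,p7},{p1,p2,p6},{p2,p3,p4},{p3,p4,p5},{p5,p6,p7}}
  V3: {{p1},{p2},{p7},{p1,p2},{p1,p6},{p1,p7},{p2,p3},{p2,p4},{p2,p6},{p5,p7},{p6,p7},{p1,p2,p6},{p2,p3,p4},{p5,p6,p7}}
  V12: {{p2,p3},{p3,p4},{p4,p5},{p2,p3,p4},{p3,p4,p5}} {{p5,p6},{p5,p6,p7}}
  V13: {{p2,p3},{p2,p3,p4}} {{p5,p7},{p5,p6,p7}}
  V23: {{p2},{p1,p2},{p1,p6},{p2,p3},{p2,p4},{p2,p6},{p1,p2,p6},{p2,p3,p4}} {{p6,p7},{p5,p6,p7}}
  V123: {{p2,p3},{p2,p3,p4}} {{p5,p6,p7}}
C dims 3,6,2; δ0: rk 2, SNF 1^2; δ1: rk 2, SNF 1^2
degree 0: 3−2−0 = 1 → Ȟ^0 ≅ Z
degree 1: 6−2−2 = 2 → Ȟ^1 ≅ Z^2
degree 2: 2−0−2 = 0 → Ȟ^2 ≅ 0

Ȟ^0 = Z, Ȟ^1 = Z^2 and Ȟ^2 = 0


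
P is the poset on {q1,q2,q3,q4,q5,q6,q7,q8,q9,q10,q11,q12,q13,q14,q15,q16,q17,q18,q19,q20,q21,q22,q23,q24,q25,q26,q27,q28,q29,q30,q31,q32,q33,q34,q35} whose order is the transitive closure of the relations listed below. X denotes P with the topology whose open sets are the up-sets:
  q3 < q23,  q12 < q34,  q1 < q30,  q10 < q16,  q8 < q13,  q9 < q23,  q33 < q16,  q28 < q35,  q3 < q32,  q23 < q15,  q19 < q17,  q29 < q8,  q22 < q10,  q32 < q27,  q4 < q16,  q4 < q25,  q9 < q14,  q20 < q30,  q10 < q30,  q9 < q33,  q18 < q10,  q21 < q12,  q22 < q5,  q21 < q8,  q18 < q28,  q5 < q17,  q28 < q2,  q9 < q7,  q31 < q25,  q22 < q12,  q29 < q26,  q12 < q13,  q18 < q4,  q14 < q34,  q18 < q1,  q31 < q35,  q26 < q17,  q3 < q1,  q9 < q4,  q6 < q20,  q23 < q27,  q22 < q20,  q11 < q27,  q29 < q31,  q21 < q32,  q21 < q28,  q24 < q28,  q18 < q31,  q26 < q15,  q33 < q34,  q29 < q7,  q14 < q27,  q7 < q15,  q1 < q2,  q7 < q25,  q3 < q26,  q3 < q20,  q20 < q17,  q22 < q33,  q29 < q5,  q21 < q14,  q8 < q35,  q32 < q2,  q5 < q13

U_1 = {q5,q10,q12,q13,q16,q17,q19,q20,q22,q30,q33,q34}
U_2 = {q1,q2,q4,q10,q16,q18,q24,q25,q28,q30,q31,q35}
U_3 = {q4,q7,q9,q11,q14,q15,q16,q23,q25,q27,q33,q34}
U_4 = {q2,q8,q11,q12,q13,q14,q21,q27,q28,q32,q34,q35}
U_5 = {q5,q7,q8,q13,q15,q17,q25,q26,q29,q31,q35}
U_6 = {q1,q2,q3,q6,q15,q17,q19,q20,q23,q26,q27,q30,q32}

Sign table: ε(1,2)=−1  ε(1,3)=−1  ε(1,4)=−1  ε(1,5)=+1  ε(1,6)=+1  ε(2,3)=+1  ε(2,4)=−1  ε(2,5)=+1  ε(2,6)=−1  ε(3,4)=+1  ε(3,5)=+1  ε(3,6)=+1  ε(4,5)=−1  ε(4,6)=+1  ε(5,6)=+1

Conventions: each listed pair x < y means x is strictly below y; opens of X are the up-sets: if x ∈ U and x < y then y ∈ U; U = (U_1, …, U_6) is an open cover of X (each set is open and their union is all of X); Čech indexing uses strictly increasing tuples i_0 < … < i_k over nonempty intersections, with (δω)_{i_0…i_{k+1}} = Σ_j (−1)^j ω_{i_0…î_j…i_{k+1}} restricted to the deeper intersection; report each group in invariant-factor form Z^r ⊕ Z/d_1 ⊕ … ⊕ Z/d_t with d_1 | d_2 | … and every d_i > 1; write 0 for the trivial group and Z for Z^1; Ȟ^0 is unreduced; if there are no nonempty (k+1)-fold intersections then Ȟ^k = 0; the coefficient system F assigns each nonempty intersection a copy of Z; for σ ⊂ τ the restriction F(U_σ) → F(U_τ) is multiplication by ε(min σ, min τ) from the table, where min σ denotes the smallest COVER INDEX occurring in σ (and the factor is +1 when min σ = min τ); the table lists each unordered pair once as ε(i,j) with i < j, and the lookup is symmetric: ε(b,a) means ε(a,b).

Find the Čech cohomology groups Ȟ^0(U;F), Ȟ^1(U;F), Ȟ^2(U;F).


Ȟ^0(U;F) ≅ 0, Ȟ^1(U;F) ≅ Z/2, Ȟ^2(U;F) ≅ Z

nonempty overlaps:
  U12={q10,q16,q30} U13={q16,q33,q34} U14={q12,q13,q34} U15={q5,q13,q17} U16={q17,q19,q20,q30} U23={q4,q16,q25} U24={q2,q28,q35} U25={q25,q31,q35} U26={q1,q2,q30} U34={q11,q14,q27,q34} U35={q7,q15,q25} U36={q15,q23,q27} U45={q8,q13,q35} U46={q2,q27,q32} U56={q15,q17,q26}
  U123={q16} U126={q30} U134={q34} U145={q13} U156={q17} U235={q25} U245={q35} U246={q2} U346={q27} U356={q15}
C dims 6,15,10; δ0: rk 6, SNF 1^5·2; δ1: rk 9, SNF 1^9
degree 0: 6−6−0 = 0 → Ȟ^0 ≅ 0
degree 1: 15−9−6 = 0 plus torsion [2] → Ȟ^1 ≅ Z/2
degree 2: 10−0−9 = 1 → Ȟ^2 ≅ Z
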